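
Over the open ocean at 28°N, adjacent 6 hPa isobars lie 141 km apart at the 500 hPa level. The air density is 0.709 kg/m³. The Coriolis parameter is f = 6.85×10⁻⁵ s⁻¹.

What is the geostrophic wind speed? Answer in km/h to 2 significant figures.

320 km/h

Pressure gradient: |∂P/∂n| = 600 Pa / 141000 m = 4.26×10⁻³ Pa/m
Geostrophic balance (pressure-gradient force = Coriolis force):
V_g = (1/(fρ)) |∂P/∂n| = 4.26×10⁻³ / (6.85×10⁻⁵ × 0.709) = 87.6 m/s
Converting: 87.6 m/s × 3.6 = 320 km/h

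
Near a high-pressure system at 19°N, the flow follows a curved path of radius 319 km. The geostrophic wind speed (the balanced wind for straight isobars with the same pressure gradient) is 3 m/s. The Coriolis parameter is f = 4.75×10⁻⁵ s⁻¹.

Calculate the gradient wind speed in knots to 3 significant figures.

Around a high, pressure-gradient force acts outward with centrifugal, so Coriolis balances both:
fV = (1/ρ)|∂P/∂n| + V²/R  →  V² − fR·V + fR·V_g = 0
With fR = 4.75×10⁻⁵ × 319×10³ m = 15.2 m/s:
V = [fR − √((fR)² − 4 fR V_g)]/2 = [15.2 − √(15.2² − 4×15.2×3)]/2 = 4.12 m/s
Supergeostrophic (V > V_g = 3 m/s), as expected around a high.
Converting: 4.12 m/s × 1.944 = 8.01 knots

8.01 knots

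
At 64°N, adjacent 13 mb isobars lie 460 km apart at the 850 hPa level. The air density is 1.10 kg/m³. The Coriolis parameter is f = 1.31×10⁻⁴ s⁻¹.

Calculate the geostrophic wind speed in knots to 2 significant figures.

38 knots

Pressure gradient: |∂P/∂n| = 1300 Pa / 460000 m = 2.83×10⁻³ Pa/m
Geostrophic balance (pressure-gradient force = Coriolis force):
V_g = (1/(fρ)) |∂P/∂n| = 2.83×10⁻³ / (1.31×10⁻⁴ × 1.10) = 19.6 m/s
Converting: 19.6 m/s × 1.944 = 38 knots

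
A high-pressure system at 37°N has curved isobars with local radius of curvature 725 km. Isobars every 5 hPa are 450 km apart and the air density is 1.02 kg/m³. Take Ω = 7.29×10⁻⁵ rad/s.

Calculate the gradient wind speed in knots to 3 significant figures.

Coriolis parameter at 37°N:
f = 2Ω sin φ = 2 × 7.29×10⁻⁵ × sin 37° = 8.77×10⁻⁵ s⁻¹
Pressure gradient: |∂P/∂n| = 500 Pa / 450000 m = 1.11×10⁻³ Pa/m
Geostrophic speed: V_g = |∂P/∂n|/(fρ) = 1.11×10⁻³/(8.77×10⁻⁵ × 1.02) = 12.4 m/s
Around a high, pressure-gradient force acts outward with centrifugal, so Coriolis balances both:
fV = (1/ρ)|∂P/∂n| + V²/R  →  V² − fR·V + fR·V_g = 0
With fR = 8.77×10⁻⁵ × 725×10³ m = 63.6 m/s:
V = [fR − √((fR)² − 4 fR V_g)]/2 = [63.6 − √(63.6² − 4×63.6×12.4)]/2 = 16.9 m/s
Supergeostrophic (V > V_g = 12.4 m/s), as expected around a high.
Converting: 16.9 m/s × 1.944 = 32.9 knots

32.9 knots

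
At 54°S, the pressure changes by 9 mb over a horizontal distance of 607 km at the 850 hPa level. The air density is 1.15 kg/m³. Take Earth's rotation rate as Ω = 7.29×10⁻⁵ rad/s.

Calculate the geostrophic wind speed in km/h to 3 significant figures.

39.3 km/h

Coriolis parameter at 54°S:
f = 2Ω sin φ = 2 × 7.29×10⁻⁵ × sin 54° = 1.18×10⁻⁴ s⁻¹
Pressure gradient: |∂P/∂n| = 900 Pa / 607000 m = 1.48×10⁻³ Pa/m
Geostrophic balance (pressure-gradient force = Coriolis force):
V_g = (1/(fρ)) |∂P/∂n| = 1.48×10⁻³ / (1.18×10⁻⁴ × 1.15) = 10.9 m/s
Converting: 10.9 m/s × 3.6 = 39.3 km/h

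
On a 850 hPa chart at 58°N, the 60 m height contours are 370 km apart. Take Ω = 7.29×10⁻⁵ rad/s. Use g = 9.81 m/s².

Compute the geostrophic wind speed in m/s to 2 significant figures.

Coriolis parameter at 58°N:
f = 2Ω sin φ = 2 × 7.29×10⁻⁵ × sin 58° = 1.24×10⁻⁴ s⁻¹
Height gradient: |∂Z/∂n| = 60 m / 370000 m = 1.62×10⁻⁴
On a pressure surface, geostrophic balance gives V_g = (g/f)|∂Z/∂n|:
V_g = 9.81 × 1.62×10⁻⁴ / 1.24×10⁻⁴ = 12.9 m/s

13 m/s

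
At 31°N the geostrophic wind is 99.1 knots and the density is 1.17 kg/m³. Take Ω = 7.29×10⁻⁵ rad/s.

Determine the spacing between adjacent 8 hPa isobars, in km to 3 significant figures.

Coriolis parameter at 31°N:
f = 2Ω sin φ = 2 × 7.29×10⁻⁵ × sin 31° = 7.51×10⁻⁵ s⁻¹
Wind speed in SI: 99.1 knots = 51.0 m/s
Geostrophic balance rearranged: |∂P/∂n| = f ρ V_g
|∂P/∂n| = 7.51×10⁻⁵ × 1.17 × 51.0 = 4.48×10⁻³ Pa/m
Isobar spacing: Δn = ΔP/|∂P/∂n| = 800 Pa / 4.48×10⁻³ Pa/m = 178606 m ≈ 179 km

179 km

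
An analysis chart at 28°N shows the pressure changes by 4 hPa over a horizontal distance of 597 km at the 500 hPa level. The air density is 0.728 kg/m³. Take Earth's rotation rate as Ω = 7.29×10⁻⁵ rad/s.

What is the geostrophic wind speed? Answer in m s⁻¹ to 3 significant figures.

13.4 m s⁻¹

Coriolis parameter at 28°N:
f = 2Ω sin φ = 2 × 7.29×10⁻⁵ × sin 28° = 6.84×10⁻⁵ s⁻¹
Pressure gradient: |∂P/∂n| = 400 Pa / 597000 m = 6.70×10⁻⁴ Pa/m
Geostrophic balance (pressure-gradient force = Coriolis force):
V_g = (1/(fρ)) |∂P/∂n| = 6.70×10⁻⁴ / (6.84×10⁻⁵ × 0.728) = 13.4 m/s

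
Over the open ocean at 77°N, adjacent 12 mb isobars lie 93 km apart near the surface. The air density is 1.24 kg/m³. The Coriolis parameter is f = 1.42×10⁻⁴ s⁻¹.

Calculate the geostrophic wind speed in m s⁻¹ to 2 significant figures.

Pressure gradient: |∂P/∂n| = 1200 Pa / 93000 m = 1.29×10⁻² Pa/m
Geostrophic balance (pressure-gradient force = Coriolis force):
V_g = (1/(fρ)) |∂P/∂n| = 1.29×10⁻² / (1.42×10⁻⁴ × 1.24) = 73.3 m/s

73 m s⁻¹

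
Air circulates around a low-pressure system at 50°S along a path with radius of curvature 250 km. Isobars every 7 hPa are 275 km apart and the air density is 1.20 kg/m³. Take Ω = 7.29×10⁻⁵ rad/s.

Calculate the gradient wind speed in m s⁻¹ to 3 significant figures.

Coriolis parameter at 50°S:
f = 2Ω sin φ = 2 × 7.29×10⁻⁵ × sin 50° = 1.12×10⁻⁴ s⁻¹
Pressure gradient: |∂P/∂n| = 700 Pa / 275000 m = 2.55×10⁻³ Pa/m
Geostrophic speed: V_g = |∂P/∂n|/(fρ) = 2.55×10⁻³/(1.12×10⁻⁴ × 1.20) = 19.0 m/s
Around a low, centrifugal force acts outward with Coriolis, so pressure-gradient force balances both:
(1/ρ)|∂P/∂n| = fV + V²/R  →  V² + fR·V − fR·V_g = 0
With fR = 1.12×10⁻⁴ × 250×10³ m = 27.9 m/s:
V = [−fR + √((fR)² + 4 fR V_g)]/2 = [−27.9 + √(27.9² + 4×27.9×19)]/2 = 13 m/s
Subgeostrophic (V < V_g = 19 m/s), as expected around a low.

13.0 m s⁻¹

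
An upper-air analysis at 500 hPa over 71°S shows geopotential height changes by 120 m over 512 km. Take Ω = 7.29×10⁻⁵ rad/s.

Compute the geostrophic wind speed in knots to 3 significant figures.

32.4 knots

Coriolis parameter at 71°S:
f = 2Ω sin φ = 2 × 7.29×10⁻⁵ × sin 71° = 1.38×10⁻⁴ s⁻¹
Height gradient: |∂Z/∂n| = 120 m / 512000 m = 2.34×10⁻⁴
On a pressure surface, geostrophic balance gives V_g = (g/f)|∂Z/∂n|:
V_g = 9.81 × 2.34×10⁻⁴ / 1.38×10⁻⁴ = 16.7 m/s
Converting: 16.7 m/s × 1.944 = 32.4 knots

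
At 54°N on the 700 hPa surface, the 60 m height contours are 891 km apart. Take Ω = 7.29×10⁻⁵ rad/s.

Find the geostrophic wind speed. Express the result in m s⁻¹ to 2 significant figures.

5.6 m s⁻¹

Coriolis parameter at 54°N:
f = 2Ω sin φ = 2 × 7.29×10⁻⁵ × sin 54° = 1.18×10⁻⁴ s⁻¹
Height gradient: |∂Z/∂n| = 60 m / 891000 m = 6.73×10⁻⁵
On a pressure surface, geostrophic balance gives V_g = (g/f)|∂Z/∂n|:
V_g = 9.81 × 6.73×10⁻⁵ / 1.18×10⁻⁴ = 5.60 m/s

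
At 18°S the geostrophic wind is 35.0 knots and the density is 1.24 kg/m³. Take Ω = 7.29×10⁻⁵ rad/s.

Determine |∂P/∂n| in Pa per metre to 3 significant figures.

Coriolis parameter at 18°S:
f = 2Ω sin φ = 2 × 7.29×10⁻⁵ × sin 18° = 4.51×10⁻⁵ s⁻¹
Wind speed in SI: 35.0 knots = 18.0 m/s
Geostrophic balance rearranged: |∂P/∂n| = f ρ V_g
|∂P/∂n| = 4.51×10⁻⁵ × 1.24 × 18.0 = 1.01×10⁻³ Pa/m

1.01×10⁻³ Pa/m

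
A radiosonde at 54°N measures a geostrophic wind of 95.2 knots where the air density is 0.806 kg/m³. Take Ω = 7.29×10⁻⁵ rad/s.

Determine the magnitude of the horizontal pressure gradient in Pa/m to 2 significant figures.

4.7×10⁻³ Pa/m

Coriolis parameter at 54°N:
f = 2Ω sin φ = 2 × 7.29×10⁻⁵ × sin 54° = 1.18×10⁻⁴ s⁻¹
Wind speed in SI: 95.2 knots = 49.0 m/s
Geostrophic balance rearranged: |∂P/∂n| = f ρ V_g
|∂P/∂n| = 1.18×10⁻⁴ × 0.806 × 49.0 = 4.66×10⁻³ Pa/m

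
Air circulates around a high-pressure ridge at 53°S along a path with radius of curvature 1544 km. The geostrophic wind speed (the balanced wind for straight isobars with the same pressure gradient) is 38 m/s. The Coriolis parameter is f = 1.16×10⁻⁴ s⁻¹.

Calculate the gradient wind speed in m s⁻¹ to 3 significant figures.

Around a high, pressure-gradient force acts outward with centrifugal, so Coriolis balances both:
fV = (1/ρ)|∂P/∂n| + V²/R  →  V² − fR·V + fR·V_g = 0
With fR = 1.16×10⁻⁴ × 1544×10³ m = 179 m/s:
V = [fR − √((fR)² − 4 fR V_g)]/2 = [179 − √(179² − 4×179×38)]/2 = 54.7 m/s
Supergeostrophic (V > V_g = 38 m/s), as expected around a high.

54.7 m s⁻¹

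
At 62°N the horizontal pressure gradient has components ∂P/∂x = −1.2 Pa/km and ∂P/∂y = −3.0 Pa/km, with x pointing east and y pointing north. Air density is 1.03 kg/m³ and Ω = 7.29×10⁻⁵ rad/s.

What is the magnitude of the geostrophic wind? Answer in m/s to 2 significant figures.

24 m/s

Coriolis parameter at 62°N:
f = 2Ω sin φ = 2 × 7.29×10⁻⁵ × sin 62° = 1.29×10⁻⁴ s⁻¹
Component geostrophic relations (x east, y north):
u_g = −(1/(fρ)) ∂P/∂y,  v_g = (1/(fρ)) ∂P/∂x
u_g = −(−3.0×10⁻³)/(1.29×10⁻⁴ × 1.03) = 22.6 m/s;  v_g = (−1.2×10⁻³)/(1.29×10⁻⁴ × 1.03) = −9.05 m/s
|V_g| = √(u_g² + v_g²) = 24.4 m/s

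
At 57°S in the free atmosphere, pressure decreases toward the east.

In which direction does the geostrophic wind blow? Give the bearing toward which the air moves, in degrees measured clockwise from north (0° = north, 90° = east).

000°

The pressure-gradient force points toward the east (bearing 090°).
Geostrophic balance: in the Southern Hemisphere the Coriolis force deflects motion to the left, so the geostrophic wind blows 90° to the left of the pressure-gradient force (low pressure on the right).
Rotating 090° by 90° counterclockwise gives 000° — the wind blows toward the north.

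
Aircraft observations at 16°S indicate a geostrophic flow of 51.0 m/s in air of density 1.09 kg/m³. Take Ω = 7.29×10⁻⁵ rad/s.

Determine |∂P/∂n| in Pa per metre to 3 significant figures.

2.23×10⁻³ Pa/m

Coriolis parameter at 16°S:
f = 2Ω sin φ = 2 × 7.29×10⁻⁵ × sin 16° = 4.02×10⁻⁵ s⁻¹
Geostrophic balance rearranged: |∂P/∂n| = f ρ V_g
|∂P/∂n| = 4.02×10⁻⁵ × 1.09 × 51.0 = 2.23×10⁻³ Pa/m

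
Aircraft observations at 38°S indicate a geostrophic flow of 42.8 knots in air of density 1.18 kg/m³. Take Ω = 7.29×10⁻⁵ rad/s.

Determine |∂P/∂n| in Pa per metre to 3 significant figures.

2.33×10⁻³ Pa/m

Coriolis parameter at 38°S:
f = 2Ω sin φ = 2 × 7.29×10⁻⁵ × sin 38° = 8.98×10⁻⁵ s⁻¹
Wind speed in SI: 42.8 knots = 22.0 m/s
Geostrophic balance rearranged: |∂P/∂n| = f ρ V_g
|∂P/∂n| = 8.98×10⁻⁵ × 1.18 × 22.0 = 2.33×10⁻³ Pa/m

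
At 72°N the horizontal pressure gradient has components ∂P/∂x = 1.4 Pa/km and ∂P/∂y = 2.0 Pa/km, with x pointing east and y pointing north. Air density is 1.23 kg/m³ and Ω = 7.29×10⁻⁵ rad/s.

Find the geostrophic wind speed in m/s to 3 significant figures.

Coriolis parameter at 72°N:
f = 2Ω sin φ = 2 × 7.29×10⁻⁵ × sin 72° = 1.39×10⁻⁴ s⁻¹
Component geostrophic relations (x east, y north):
u_g = −(1/(fρ)) ∂P/∂y,  v_g = (1/(fρ)) ∂P/∂x
u_g = −(2.0×10⁻³)/(1.39×10⁻⁴ × 1.23) = −11.7 m/s;  v_g = (1.4×10⁻³)/(1.39×10⁻⁴ × 1.23) = 8.21 m/s
|V_g| = √(u_g² + v_g²) = 14.3 m/s

14.3 m/s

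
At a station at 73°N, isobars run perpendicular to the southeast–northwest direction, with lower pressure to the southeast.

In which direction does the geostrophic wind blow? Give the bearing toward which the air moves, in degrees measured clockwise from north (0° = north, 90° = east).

The pressure-gradient force points toward the southeast (bearing 135°).
Geostrophic balance: in the Northern Hemisphere the Coriolis force deflects motion to the right, so the geostrophic wind blows 90° to the right of the pressure-gradient force (low pressure on the left).
Rotating 135° by 90° clockwise gives 225° — the wind blows toward the southwest.

225°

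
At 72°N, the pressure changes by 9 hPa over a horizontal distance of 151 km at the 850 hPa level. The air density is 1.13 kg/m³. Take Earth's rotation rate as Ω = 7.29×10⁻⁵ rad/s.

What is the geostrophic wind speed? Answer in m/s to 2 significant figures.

Coriolis parameter at 72°N:
f = 2Ω sin φ = 2 × 7.29×10⁻⁵ × sin 72° = 1.39×10⁻⁴ s⁻¹
Pressure gradient: |∂P/∂n| = 900 Pa / 151000 m = 5.96×10⁻³ Pa/m
Geostrophic balance (pressure-gradient force = Coriolis force):
V_g = (1/(fρ)) |∂P/∂n| = 5.96×10⁻³ / (1.39×10⁻⁴ × 1.13) = 38.0 m/s

38 m/s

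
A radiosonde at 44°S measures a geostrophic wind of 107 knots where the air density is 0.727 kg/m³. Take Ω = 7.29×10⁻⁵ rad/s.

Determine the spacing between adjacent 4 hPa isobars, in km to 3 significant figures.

Coriolis parameter at 44°S:
f = 2Ω sin φ = 2 × 7.29×10⁻⁵ × sin 44° = 1.01×10⁻⁴ s⁻¹
Wind speed in SI: 107 knots = 55.0 m/s
Geostrophic balance rearranged: |∂P/∂n| = f ρ V_g
|∂P/∂n| = 1.01×10⁻⁴ × 0.727 × 55.0 = 4.05×10⁻³ Pa/m
Isobar spacing: Δn = ΔP/|∂P/∂n| = 400 Pa / 4.05×10⁻³ Pa/m = 98690 m ≈ 98.7 km

98.7 km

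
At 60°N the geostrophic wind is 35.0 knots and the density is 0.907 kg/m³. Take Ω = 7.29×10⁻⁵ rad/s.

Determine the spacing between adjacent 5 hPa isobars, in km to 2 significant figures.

Coriolis parameter at 60°N:
f = 2Ω sin φ = 2 × 7.29×10⁻⁵ × sin 60° = 1.26×10⁻⁴ s⁻¹
Wind speed in SI: 35.0 knots = 18.0 m/s
Geostrophic balance rearranged: |∂P/∂n| = f ρ V_g
|∂P/∂n| = 1.26×10⁻⁴ × 0.907 × 18.0 = 2.06×10⁻³ Pa/m
Isobar spacing: Δn = ΔP/|∂P/∂n| = 500 Pa / 2.06×10⁻³ Pa/m = 242476 m ≈ 240 km

240 km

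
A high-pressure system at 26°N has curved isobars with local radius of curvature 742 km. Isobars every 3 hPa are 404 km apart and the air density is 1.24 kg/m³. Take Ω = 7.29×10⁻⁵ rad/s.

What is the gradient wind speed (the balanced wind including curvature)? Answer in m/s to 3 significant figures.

Coriolis parameter at 26°N:
f = 2Ω sin φ = 2 × 7.29×10⁻⁵ × sin 26° = 6.39×10⁻⁵ s⁻¹
Pressure gradient: |∂P/∂n| = 300 Pa / 404000 m = 7.43×10⁻⁴ Pa/m
Geostrophic speed: V_g = |∂P/∂n|/(fρ) = 7.43×10⁻⁴/(6.39×10⁻⁵ × 1.24) = 9.37 m/s
Around a high, pressure-gradient force acts outward with centrifugal, so Coriolis balances both:
fV = (1/ρ)|∂P/∂n| + V²/R  →  V² − fR·V + fR·V_g = 0
With fR = 6.39×10⁻⁵ × 742×10³ m = 47.4 m/s:
V = [fR − √((fR)² − 4 fR V_g)]/2 = [47.4 − √(47.4² − 4×47.4×9.37)]/2 = 12.9 m/s
Supergeostrophic (V > V_g = 9.37 m/s), as expected around a high.

12.9 m/s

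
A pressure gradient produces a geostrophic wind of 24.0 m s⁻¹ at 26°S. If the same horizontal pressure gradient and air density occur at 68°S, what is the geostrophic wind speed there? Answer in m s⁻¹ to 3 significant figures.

11.3 m s⁻¹

With the same pressure gradient and density, V_g ∝ 1/f ∝ 1/sin φ.
V₂ = V₁ · sin φ₁ / sin φ₂ = 24.0 × sin 26° / sin 68°
V₂ = 24.0 × 0.4384/0.9272 = 11.3 m s⁻¹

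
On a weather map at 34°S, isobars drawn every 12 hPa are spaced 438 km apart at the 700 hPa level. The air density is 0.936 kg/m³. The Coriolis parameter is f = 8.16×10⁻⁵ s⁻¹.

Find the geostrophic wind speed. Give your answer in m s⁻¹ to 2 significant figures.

Pressure gradient: |∂P/∂n| = 1200 Pa / 438000 m = 2.74×10⁻³ Pa/m
Geostrophic balance (pressure-gradient force = Coriolis force):
V_g = (1/(fρ)) |∂P/∂n| = 2.74×10⁻³ / (8.16×10⁻⁵ × 0.936) = 35.9 m/s

36 m s⁻¹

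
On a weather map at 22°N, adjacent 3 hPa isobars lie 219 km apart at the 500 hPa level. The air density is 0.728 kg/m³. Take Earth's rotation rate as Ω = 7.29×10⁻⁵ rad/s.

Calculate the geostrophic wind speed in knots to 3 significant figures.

Coriolis parameter at 22°N:
f = 2Ω sin φ = 2 × 7.29×10⁻⁵ × sin 22° = 5.46×10⁻⁵ s⁻¹
Pressure gradient: |∂P/∂n| = 300 Pa / 219000 m = 1.37×10⁻³ Pa/m
Geostrophic balance (pressure-gradient force = Coriolis force):
V_g = (1/(fρ)) |∂P/∂n| = 1.37×10⁻³ / (5.46×10⁻⁵ × 0.728) = 34.5 m/s
Converting: 34.5 m/s × 1.944 = 67.0 knots

67.0 knots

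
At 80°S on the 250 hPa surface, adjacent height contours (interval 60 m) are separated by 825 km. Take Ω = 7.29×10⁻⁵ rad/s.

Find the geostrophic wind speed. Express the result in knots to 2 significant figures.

Coriolis parameter at 80°S:
f = 2Ω sin φ = 2 × 7.29×10⁻⁵ × sin 80° = 1.44×10⁻⁴ s⁻¹
Height gradient: |∂Z/∂n| = 60 m / 825000 m = 7.27×10⁻⁵
On a pressure surface, geostrophic balance gives V_g = (g/f)|∂Z/∂n|:
V_g = 9.81 × 7.27×10⁻⁵ / 1.44×10⁻⁴ = 4.97 m/s
Converting: 4.97 m/s × 1.944 = 9.7 knots

9.7 knots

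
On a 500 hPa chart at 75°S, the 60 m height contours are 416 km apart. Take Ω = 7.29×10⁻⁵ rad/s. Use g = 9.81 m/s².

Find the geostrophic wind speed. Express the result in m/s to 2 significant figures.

Coriolis parameter at 75°S:
f = 2Ω sin φ = 2 × 7.29×10⁻⁵ × sin 75° = 1.41×10⁻⁴ s⁻¹
Height gradient: |∂Z/∂n| = 60 m / 416000 m = 1.44×10⁻⁴
On a pressure surface, geostrophic balance gives V_g = (g/f)|∂Z/∂n|:
V_g = 9.81 × 1.44×10⁻⁴ / 1.41×10⁻⁴ = 10.0 m/s

10 m/s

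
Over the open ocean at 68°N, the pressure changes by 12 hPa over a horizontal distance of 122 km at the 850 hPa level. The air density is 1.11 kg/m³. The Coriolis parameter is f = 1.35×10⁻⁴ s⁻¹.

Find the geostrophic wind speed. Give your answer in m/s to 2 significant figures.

66 m/s

Pressure gradient: |∂P/∂n| = 1200 Pa / 122000 m = 9.84×10⁻³ Pa/m
Geostrophic balance (pressure-gradient force = Coriolis force):
V_g = (1/(fρ)) |∂P/∂n| = 9.84×10⁻³ / (1.35×10⁻⁴ × 1.11) = 65.6 m/s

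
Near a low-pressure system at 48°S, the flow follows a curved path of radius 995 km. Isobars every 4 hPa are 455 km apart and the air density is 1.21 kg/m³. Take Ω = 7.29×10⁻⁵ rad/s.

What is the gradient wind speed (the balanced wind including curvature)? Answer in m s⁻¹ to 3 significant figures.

Coriolis parameter at 48°S:
f = 2Ω sin φ = 2 × 7.29×10⁻⁵ × sin 48° = 1.08×10⁻⁴ s⁻¹
Pressure gradient: |∂P/∂n| = 400 Pa / 455000 m = 8.79×10⁻⁴ Pa/m
Geostrophic speed: V_g = |∂P/∂n|/(fρ) = 8.79×10⁻⁴/(1.08×10⁻⁴ × 1.21) = 6.71 m/s
Around a low, centrifugal force acts outward with Coriolis, so pressure-gradient force balances both:
(1/ρ)|∂P/∂n| = fV + V²/R  →  V² + fR·V − fR·V_g = 0
With fR = 1.08×10⁻⁴ × 995×10³ m = 108 m/s:
V = [−fR + √((fR)² + 4 fR V_g)]/2 = [−108 + √(108² + 4×108×6.71)]/2 = 6.33 m/s
Subgeostrophic (V < V_g = 6.71 m/s), as expected around a low.

6.33 m s⁻¹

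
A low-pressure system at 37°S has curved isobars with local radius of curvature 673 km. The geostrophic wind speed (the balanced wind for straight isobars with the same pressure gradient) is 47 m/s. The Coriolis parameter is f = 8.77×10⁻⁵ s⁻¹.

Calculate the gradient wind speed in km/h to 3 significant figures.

111 km/h

Around a low, centrifugal force acts outward with Coriolis, so pressure-gradient force balances both:
(1/ρ)|∂P/∂n| = fV + V²/R  →  V² + fR·V − fR·V_g = 0
With fR = 8.77×10⁻⁵ × 673×10³ m = 59.0 m/s:
V = [−fR + √((fR)² + 4 fR V_g)]/2 = [−59.0 + √(59.0² + 4×59.0×47)]/2 = 30.9 m/s
Subgeostrophic (V < V_g = 47 m/s), as expected around a low.
Converting: 30.9 m/s × 3.6 = 111 km/h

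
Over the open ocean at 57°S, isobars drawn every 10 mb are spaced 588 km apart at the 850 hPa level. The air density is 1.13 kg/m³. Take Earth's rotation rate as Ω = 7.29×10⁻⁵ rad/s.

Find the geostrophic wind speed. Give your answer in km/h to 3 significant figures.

Coriolis parameter at 57°S:
f = 2Ω sin φ = 2 × 7.29×10⁻⁵ × sin 57° = 1.22×10⁻⁴ s⁻¹
Pressure gradient: |∂P/∂n| = 1000 Pa / 588000 m = 1.70×10⁻³ Pa/m
Geostrophic balance (pressure-gradient force = Coriolis force):
V_g = (1/(fρ)) |∂P/∂n| = 1.70×10⁻³ / (1.22×10⁻⁴ × 1.13) = 12.3 m/s
Converting: 12.3 m/s × 3.6 = 44.3 km/h

44.3 km/h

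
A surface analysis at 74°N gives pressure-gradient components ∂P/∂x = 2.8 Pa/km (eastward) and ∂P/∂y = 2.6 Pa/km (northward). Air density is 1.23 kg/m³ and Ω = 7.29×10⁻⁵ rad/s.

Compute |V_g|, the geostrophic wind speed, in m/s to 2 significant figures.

Coriolis parameter at 74°N:
f = 2Ω sin φ = 2 × 7.29×10⁻⁵ × sin 74° = 1.40×10⁻⁴ s⁻¹
Component geostrophic relations (x east, y north):
u_g = −(1/(fρ)) ∂P/∂y,  v_g = (1/(fρ)) ∂P/∂x
u_g = −(2.6×10⁻³)/(1.40×10⁻⁴ × 1.23) = −15.1 m/s;  v_g = (2.8×10⁻³)/(1.40×10⁻⁴ × 1.23) = 16.2 m/s
|V_g| = √(u_g² + v_g²) = 22.2 m/s

22 m/s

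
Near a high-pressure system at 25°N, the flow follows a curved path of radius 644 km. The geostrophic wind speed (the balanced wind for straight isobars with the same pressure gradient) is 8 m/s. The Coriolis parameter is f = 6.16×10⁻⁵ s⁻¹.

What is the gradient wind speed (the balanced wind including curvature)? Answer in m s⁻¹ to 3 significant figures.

Around a high, pressure-gradient force acts outward with centrifugal, so Coriolis balances both:
fV = (1/ρ)|∂P/∂n| + V²/R  →  V² − fR·V + fR·V_g = 0
With fR = 6.16×10⁻⁵ × 644×10³ m = 39.7 m/s:
V = [fR − √((fR)² − 4 fR V_g)]/2 = [39.7 − √(39.7² − 4×39.7×8)]/2 = 11.1 m/s
Supergeostrophic (V > V_g = 8 m/s), as expected around a high.

11.1 m s⁻¹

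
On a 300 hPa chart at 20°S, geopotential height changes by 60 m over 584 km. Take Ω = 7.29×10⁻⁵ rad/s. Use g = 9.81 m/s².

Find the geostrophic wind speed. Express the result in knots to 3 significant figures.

Coriolis parameter at 20°S:
f = 2Ω sin φ = 2 × 7.29×10⁻⁵ × sin 20° = 4.99×10⁻⁵ s⁻¹
Height gradient: |∂Z/∂n| = 60 m / 584000 m = 1.03×10⁻⁴
On a pressure surface, geostrophic balance gives V_g = (g/f)|∂Z/∂n|:
V_g = 9.81 × 1.03×10⁻⁴ / 4.99×10⁻⁵ = 20.2 m/s
Converting: 20.2 m/s × 1.944 = 39.3 knots

39.3 knots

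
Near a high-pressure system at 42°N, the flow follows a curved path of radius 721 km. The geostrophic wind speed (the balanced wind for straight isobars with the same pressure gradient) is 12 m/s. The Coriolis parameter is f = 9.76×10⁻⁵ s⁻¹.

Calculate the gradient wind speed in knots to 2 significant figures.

30 knots

Around a high, pressure-gradient force acts outward with centrifugal, so Coriolis balances both:
fV = (1/ρ)|∂P/∂n| + V²/R  →  V² − fR·V + fR·V_g = 0
With fR = 9.76×10⁻⁵ × 721×10³ m = 70.4 m/s:
V = [fR − √((fR)² − 4 fR V_g)]/2 = [70.4 − √(70.4² − 4×70.4×12)]/2 = 15.3 m/s
Supergeostrophic (V > V_g = 12 m/s), as expected around a high.
Converting: 15.3 m/s × 1.944 = 30 knots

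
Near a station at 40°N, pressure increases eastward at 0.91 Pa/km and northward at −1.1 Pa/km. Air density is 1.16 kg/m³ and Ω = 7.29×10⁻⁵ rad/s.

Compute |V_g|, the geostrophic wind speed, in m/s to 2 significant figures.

13 m/s

Coriolis parameter at 40°N:
f = 2Ω sin φ = 2 × 7.29×10⁻⁵ × sin 40° = 9.37×10⁻⁵ s⁻¹
Component geostrophic relations (x east, y north):
u_g = −(1/(fρ)) ∂P/∂y,  v_g = (1/(fρ)) ∂P/∂x
u_g = −(−1.1×10⁻³)/(9.37×10⁻⁵ × 1.16) = 10.1 m/s;  v_g = (0.91×10⁻³)/(9.37×10⁻⁵ × 1.16) = 8.37 m/s
|V_g| = √(u_g² + v_g²) = 13.1 m/s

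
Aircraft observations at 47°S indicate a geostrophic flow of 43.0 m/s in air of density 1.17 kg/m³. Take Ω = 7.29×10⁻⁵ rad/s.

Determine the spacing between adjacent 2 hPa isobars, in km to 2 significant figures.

Coriolis parameter at 47°S:
f = 2Ω sin φ = 2 × 7.29×10⁻⁵ × sin 47° = 1.07×10⁻⁴ s⁻¹
Geostrophic balance rearranged: |∂P/∂n| = f ρ V_g
|∂P/∂n| = 1.07×10⁻⁴ × 1.17 × 43.0 = 5.36×10⁻³ Pa/m
Isobar spacing: Δn = ΔP/|∂P/∂n| = 200 Pa / 5.36×10⁻³ Pa/m = 37281 m ≈ 37 km

37 km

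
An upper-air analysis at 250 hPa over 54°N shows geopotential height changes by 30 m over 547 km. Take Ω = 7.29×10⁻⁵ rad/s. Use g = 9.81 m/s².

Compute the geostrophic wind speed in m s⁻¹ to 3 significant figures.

Coriolis parameter at 54°N:
f = 2Ω sin φ = 2 × 7.29×10⁻⁵ × sin 54° = 1.18×10⁻⁴ s⁻¹
Height gradient: |∂Z/∂n| = 30 m / 547000 m = 5.48×10⁻⁵
On a pressure surface, geostrophic balance gives V_g = (g/f)|∂Z/∂n|:
V_g = 9.81 × 5.48×10⁻⁵ / 1.18×10⁻⁴ = 4.56 m/s

4.56 m s⁻¹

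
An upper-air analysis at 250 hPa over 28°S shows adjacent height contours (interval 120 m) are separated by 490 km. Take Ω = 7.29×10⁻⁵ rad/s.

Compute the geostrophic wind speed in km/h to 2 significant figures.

Coriolis parameter at 28°S:
f = 2Ω sin φ = 2 × 7.29×10⁻⁵ × sin 28° = 6.84×10⁻⁵ s⁻¹
Height gradient: |∂Z/∂n| = 120 m / 490000 m = 2.45×10⁻⁴
On a pressure surface, geostrophic balance gives V_g = (g/f)|∂Z/∂n|:
V_g = 9.81 × 2.45×10⁻⁴ / 6.84×10⁻⁵ = 35.1 m/s
Converting: 35.1 m/s × 3.6 = 130 km/h

130 km/h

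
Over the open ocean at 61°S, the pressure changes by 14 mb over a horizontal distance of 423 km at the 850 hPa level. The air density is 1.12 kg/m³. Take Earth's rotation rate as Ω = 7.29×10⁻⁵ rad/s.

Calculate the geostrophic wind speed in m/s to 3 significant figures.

Coriolis parameter at 61°S:
f = 2Ω sin φ = 2 × 7.29×10⁻⁵ × sin 61° = 1.28×10⁻⁴ s⁻¹
Pressure gradient: |∂P/∂n| = 1400 Pa / 423000 m = 3.31×10⁻³ Pa/m
Geostrophic balance (pressure-gradient force = Coriolis force):
V_g = (1/(fρ)) |∂P/∂n| = 3.31×10⁻³ / (1.28×10⁻⁴ × 1.12) = 23.2 m/s

23.2 m/s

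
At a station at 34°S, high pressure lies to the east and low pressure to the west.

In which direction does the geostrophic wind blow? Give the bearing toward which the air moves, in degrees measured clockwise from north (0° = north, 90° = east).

The pressure-gradient force points toward the west (bearing 270°).
Geostrophic balance: in the Southern Hemisphere the Coriolis force deflects motion to the left, so the geostrophic wind blows 90° to the left of the pressure-gradient force (low pressure on the right).
Rotating 270° by 90° counterclockwise gives 180° — the wind blows toward the south.

180°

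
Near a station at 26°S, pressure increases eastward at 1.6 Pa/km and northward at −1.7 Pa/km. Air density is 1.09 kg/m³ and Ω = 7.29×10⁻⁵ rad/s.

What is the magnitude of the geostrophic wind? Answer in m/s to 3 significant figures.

33.5 m/s

Coriolis parameter at 26°S:
f = 2Ω sin φ = 2 × 7.29×10⁻⁵ × sin 26° = 6.39×10⁻⁵ s⁻¹
In the Southern Hemisphere f is negative: f = −6.39×10⁻⁵ s⁻¹.
Component geostrophic relations (x east, y north):
u_g = −(1/(fρ)) ∂P/∂y,  v_g = (1/(fρ)) ∂P/∂x
u_g = −(−1.7×10⁻³)/(−6.39×10⁻⁵ × 1.09) = −24.4 m/s;  v_g = (1.6×10⁻³)/(−6.39×10⁻⁵ × 1.09) = −23.0 m/s
|V_g| = √(u_g² + v_g²) = 33.5 m/s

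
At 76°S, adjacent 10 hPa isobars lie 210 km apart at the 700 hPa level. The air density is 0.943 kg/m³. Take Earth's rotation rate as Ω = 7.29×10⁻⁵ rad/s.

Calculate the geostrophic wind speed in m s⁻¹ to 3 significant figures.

35.7 m s⁻¹

Coriolis parameter at 76°S:
f = 2Ω sin φ = 2 × 7.29×10⁻⁵ × sin 76° = 1.41×10⁻⁴ s⁻¹
Pressure gradient: |∂P/∂n| = 1000 Pa / 210000 m = 4.76×10⁻³ Pa/m
Geostrophic balance (pressure-gradient force = Coriolis force):
V_g = (1/(fρ)) |∂P/∂n| = 4.76×10⁻³ / (1.41×10⁻⁴ × 0.943) = 35.7 m/s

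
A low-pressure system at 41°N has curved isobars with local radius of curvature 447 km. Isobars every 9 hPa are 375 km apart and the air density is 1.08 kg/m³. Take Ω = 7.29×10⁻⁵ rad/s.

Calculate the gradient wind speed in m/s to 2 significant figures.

17 m/s

Coriolis parameter at 41°N:
f = 2Ω sin φ = 2 × 7.29×10⁻⁵ × sin 41° = 9.57×10⁻⁵ s⁻¹
Pressure gradient: |∂P/∂n| = 900 Pa / 375000 m = 2.40×10⁻³ Pa/m
Geostrophic speed: V_g = |∂P/∂n|/(fρ) = 2.40×10⁻³/(9.57×10⁻⁵ × 1.08) = 23.2 m/s
Around a low, centrifugal force acts outward with Coriolis, so pressure-gradient force balances both:
(1/ρ)|∂P/∂n| = fV + V²/R  →  V² + fR·V − fR·V_g = 0
With fR = 9.57×10⁻⁵ × 447×10³ m = 42.8 m/s:
V = [−fR + √((fR)² + 4 fR V_g)]/2 = [−42.8 + √(42.8² + 4×42.8×23.2)]/2 = 16.7 m/s
Subgeostrophic (V < V_g = 23.2 m/s), as expected around a low.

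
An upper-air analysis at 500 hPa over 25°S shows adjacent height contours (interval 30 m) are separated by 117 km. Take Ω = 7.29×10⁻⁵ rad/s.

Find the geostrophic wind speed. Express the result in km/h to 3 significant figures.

147 km/h

Coriolis parameter at 25°S:
f = 2Ω sin φ = 2 × 7.29×10⁻⁵ × sin 25° = 6.16×10⁻⁵ s⁻¹
Height gradient: |∂Z/∂n| = 30 m / 117000 m = 2.56×10⁻⁴
On a pressure surface, geostrophic balance gives V_g = (g/f)|∂Z/∂n|:
V_g = 9.81 × 2.56×10⁻⁴ / 6.16×10⁻⁵ = 40.8 m/s
Converting: 40.8 m/s × 3.6 = 147 km/h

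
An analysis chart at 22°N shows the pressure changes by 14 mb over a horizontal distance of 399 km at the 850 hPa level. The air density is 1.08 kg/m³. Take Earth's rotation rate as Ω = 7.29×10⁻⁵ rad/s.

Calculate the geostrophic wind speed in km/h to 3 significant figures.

Coriolis parameter at 22°N:
f = 2Ω sin φ = 2 × 7.29×10⁻⁵ × sin 22° = 5.46×10⁻⁵ s⁻¹
Pressure gradient: |∂P/∂n| = 1400 Pa / 399000 m = 3.51×10⁻³ Pa/m
Geostrophic balance (pressure-gradient force = Coriolis force):
V_g = (1/(fρ)) |∂P/∂n| = 3.51×10⁻³ / (5.46×10⁻⁵ × 1.08) = 59.5 m/s
Converting: 59.5 m/s × 3.6 = 214 km/h

214 km/h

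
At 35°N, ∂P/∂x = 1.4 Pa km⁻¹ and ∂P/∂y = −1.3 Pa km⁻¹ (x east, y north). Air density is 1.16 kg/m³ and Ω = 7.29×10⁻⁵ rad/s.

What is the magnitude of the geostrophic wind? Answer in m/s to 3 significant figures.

Coriolis parameter at 35°N:
f = 2Ω sin φ = 2 × 7.29×10⁻⁵ × sin 35° = 8.36×10⁻⁵ s⁻¹
Component geostrophic relations (x east, y north):
u_g = −(1/(fρ)) ∂P/∂y,  v_g = (1/(fρ)) ∂P/∂x
u_g = −(−1.3×10⁻³)/(8.36×10⁻⁵ × 1.16) = 13.4 m/s;  v_g = (1.4×10⁻³)/(8.36×10⁻⁵ × 1.16) = 14.4 m/s
|V_g| = √(u_g² + v_g²) = 19.7 m/s

19.7 m/s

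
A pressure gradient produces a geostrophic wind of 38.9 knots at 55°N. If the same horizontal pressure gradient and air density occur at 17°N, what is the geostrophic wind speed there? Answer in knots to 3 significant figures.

With the same pressure gradient and density, V_g ∝ 1/f ∝ 1/sin φ.
V₂ = V₁ · sin φ₁ / sin φ₂ = 38.9 × sin 55° / sin 17°
V₂ = 38.9 × 0.8192/0.2924 = 109 knots

109 knots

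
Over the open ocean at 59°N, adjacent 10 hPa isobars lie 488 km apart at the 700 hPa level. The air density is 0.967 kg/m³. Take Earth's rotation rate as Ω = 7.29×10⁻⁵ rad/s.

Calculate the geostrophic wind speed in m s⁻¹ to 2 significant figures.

Coriolis parameter at 59°N:
f = 2Ω sin φ = 2 × 7.29×10⁻⁵ × sin 59° = 1.25×10⁻⁴ s⁻¹
Pressure gradient: |∂P/∂n| = 1000 Pa / 488000 m = 2.05×10⁻³ Pa/m
Geostrophic balance (pressure-gradient force = Coriolis force):
V_g = (1/(fρ)) |∂P/∂n| = 2.05×10⁻³ / (1.25×10⁻⁴ × 0.967) = 17.0 m/s

17 m s⁻¹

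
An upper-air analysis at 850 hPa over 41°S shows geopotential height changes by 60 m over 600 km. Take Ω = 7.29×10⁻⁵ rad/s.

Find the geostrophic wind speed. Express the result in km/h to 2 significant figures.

Coriolis parameter at 41°S:
f = 2Ω sin φ = 2 × 7.29×10⁻⁵ × sin 41° = 9.57×10⁻⁵ s⁻¹
Height gradient: |∂Z/∂n| = 60 m / 600000 m = 1.00×10⁻⁴
On a pressure surface, geostrophic balance gives V_g = (g/f)|∂Z/∂n|:
V_g = 9.81 × 1.00×10⁻⁴ / 9.57×10⁻⁵ = 10.3 m/s
Converting: 10.3 m/s × 3.6 = 37 km/h

37 km/h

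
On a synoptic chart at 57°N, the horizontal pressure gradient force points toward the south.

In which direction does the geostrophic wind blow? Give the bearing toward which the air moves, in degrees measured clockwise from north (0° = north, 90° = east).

270°

The pressure-gradient force points toward the south (bearing 180°).
Geostrophic balance: in the Northern Hemisphere the Coriolis force deflects motion to the right, so the geostrophic wind blows 90° to the right of the pressure-gradient force (low pressure on the left).
Rotating 180° by 90° clockwise gives 270° — the wind blows toward the west.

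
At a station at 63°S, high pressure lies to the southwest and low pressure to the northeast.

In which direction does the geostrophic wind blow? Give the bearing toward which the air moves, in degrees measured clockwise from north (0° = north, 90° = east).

315°

The pressure-gradient force points toward the northeast (bearing 045°).
Geostrophic balance: in the Southern Hemisphere the Coriolis force deflects motion to the left, so the geostrophic wind blows 90° to the left of the pressure-gradient force (low pressure on the right).
Rotating 045° by 90° counterclockwise gives 315° — the wind blows toward the northwest.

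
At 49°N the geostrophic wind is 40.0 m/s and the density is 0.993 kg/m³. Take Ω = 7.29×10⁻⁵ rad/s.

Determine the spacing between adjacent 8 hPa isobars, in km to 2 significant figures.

Coriolis parameter at 49°N:
f = 2Ω sin φ = 2 × 7.29×10⁻⁵ × sin 49° = 1.10×10⁻⁴ s⁻¹
Geostrophic balance rearranged: |∂P/∂n| = f ρ V_g
|∂P/∂n| = 1.10×10⁻⁴ × 0.993 × 40.0 = 4.37×10⁻³ Pa/m
Isobar spacing: Δn = ΔP/|∂P/∂n| = 800 Pa / 4.37×10⁻³ Pa/m = 183039 m ≈ 180 km

180 km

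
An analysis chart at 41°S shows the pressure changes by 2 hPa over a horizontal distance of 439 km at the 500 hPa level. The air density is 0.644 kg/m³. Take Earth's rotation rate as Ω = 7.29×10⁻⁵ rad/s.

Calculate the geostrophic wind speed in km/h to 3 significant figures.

26.6 km/h

Coriolis parameter at 41°S:
f = 2Ω sin φ = 2 × 7.29×10⁻⁵ × sin 41° = 9.57×10⁻⁵ s⁻¹
Pressure gradient: |∂P/∂n| = 200 Pa / 439000 m = 4.56×10⁻⁴ Pa/m
Geostrophic balance (pressure-gradient force = Coriolis force):
V_g = (1/(fρ)) |∂P/∂n| = 4.56×10⁻⁴ / (9.57×10⁻⁵ × 0.644) = 7.40 m/s
Converting: 7.40 m/s × 3.6 = 26.6 km/h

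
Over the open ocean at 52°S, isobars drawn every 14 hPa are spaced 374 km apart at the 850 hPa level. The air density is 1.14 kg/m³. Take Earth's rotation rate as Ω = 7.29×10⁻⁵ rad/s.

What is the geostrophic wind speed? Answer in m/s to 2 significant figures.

Coriolis parameter at 52°S:
f = 2Ω sin φ = 2 × 7.29×10⁻⁵ × sin 52° = 1.15×10⁻⁴ s⁻¹
Pressure gradient: |∂P/∂n| = 1400 Pa / 374000 m = 3.74×10⁻³ Pa/m
Geostrophic balance (pressure-gradient force = Coriolis force):
V_g = (1/(fρ)) |∂P/∂n| = 3.74×10⁻³ / (1.15×10⁻⁴ × 1.14) = 28.6 m/s

29 m/s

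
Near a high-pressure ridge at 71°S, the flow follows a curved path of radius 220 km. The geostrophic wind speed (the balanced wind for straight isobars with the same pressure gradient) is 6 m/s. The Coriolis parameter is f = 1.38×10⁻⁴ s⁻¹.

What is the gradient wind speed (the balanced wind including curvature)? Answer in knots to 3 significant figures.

Around a high, pressure-gradient force acts outward with centrifugal, so Coriolis balances both:
fV = (1/ρ)|∂P/∂n| + V²/R  →  V² − fR·V + fR·V_g = 0
With fR = 1.38×10⁻⁴ × 220×10³ m = 30.4 m/s:
V = [fR − √((fR)² − 4 fR V_g)]/2 = [30.4 − √(30.4² − 4×30.4×6)]/2 = 8.23 m/s
Supergeostrophic (V > V_g = 6 m/s), as expected around a high.
Converting: 8.23 m/s × 1.944 = 16.0 knots

16.0 knots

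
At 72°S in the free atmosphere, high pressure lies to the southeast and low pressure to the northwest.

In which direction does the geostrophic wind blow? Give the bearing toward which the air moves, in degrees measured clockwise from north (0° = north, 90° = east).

225°

The pressure-gradient force points toward the northwest (bearing 315°).
Geostrophic balance: in the Southern Hemisphere the Coriolis force deflects motion to the left, so the geostrophic wind blows 90° to the left of the pressure-gradient force (low pressure on the right).
Rotating 315° by 90° counterclockwise gives 225° — the wind blows toward the southwest.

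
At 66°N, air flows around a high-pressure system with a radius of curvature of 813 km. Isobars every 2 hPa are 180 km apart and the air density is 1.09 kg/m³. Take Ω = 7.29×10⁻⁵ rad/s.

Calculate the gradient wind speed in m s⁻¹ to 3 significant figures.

8.29 m s⁻¹

Coriolis parameter at 66°N:
f = 2Ω sin φ = 2 × 7.29×10⁻⁵ × sin 66° = 1.33×10⁻⁴ s⁻¹
Pressure gradient: |∂P/∂n| = 200 Pa / 180000 m = 1.11×10⁻³ Pa/m
Geostrophic speed: V_g = |∂P/∂n|/(fρ) = 1.11×10⁻³/(1.33×10⁻⁴ × 1.09) = 7.65 m/s
Around a high, pressure-gradient force acts outward with centrifugal, so Coriolis balances both:
fV = (1/ρ)|∂P/∂n| + V²/R  →  V² − fR·V + fR·V_g = 0
With fR = 1.33×10⁻⁴ × 813×10³ m = 108 m/s:
V = [fR − √((fR)² − 4 fR V_g)]/2 = [108 − √(108² − 4×108×7.65)]/2 = 8.29 m/s
Supergeostrophic (V > V_g = 7.65 m/s), as expected around a high.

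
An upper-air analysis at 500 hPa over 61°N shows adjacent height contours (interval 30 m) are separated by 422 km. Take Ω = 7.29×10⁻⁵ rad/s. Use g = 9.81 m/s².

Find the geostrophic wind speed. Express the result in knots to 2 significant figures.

11 knots

Coriolis parameter at 61°N:
f = 2Ω sin φ = 2 × 7.29×10⁻⁵ × sin 61° = 1.28×10⁻⁴ s⁻¹
Height gradient: |∂Z/∂n| = 30 m / 422000 m = 7.11×10⁻⁵
On a pressure surface, geostrophic balance gives V_g = (g/f)|∂Z/∂n|:
V_g = 9.81 × 7.11×10⁻⁵ / 1.28×10⁻⁴ = 5.47 m/s
Converting: 5.47 m/s × 1.944 = 11 knots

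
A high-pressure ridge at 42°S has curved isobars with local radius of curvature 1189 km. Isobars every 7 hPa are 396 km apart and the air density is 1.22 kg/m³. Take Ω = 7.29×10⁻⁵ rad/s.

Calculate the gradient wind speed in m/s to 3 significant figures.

Coriolis parameter at 42°S:
f = 2Ω sin φ = 2 × 7.29×10⁻⁵ × sin 42° = 9.76×10⁻⁵ s⁻¹
Pressure gradient: |∂P/∂n| = 700 Pa / 396000 m = 1.77×10⁻³ Pa/m
Geostrophic speed: V_g = |∂P/∂n|/(fρ) = 1.77×10⁻³/(9.76×10⁻⁵ × 1.22) = 14.9 m/s
Around a high, pressure-gradient force acts outward with centrifugal, so Coriolis balances both:
fV = (1/ρ)|∂P/∂n| + V²/R  →  V² − fR·V + fR·V_g = 0
With fR = 9.76×10⁻⁵ × 1189×10³ m = 116 m/s:
V = [fR − √((fR)² − 4 fR V_g)]/2 = [116 − √(116² − 4×116×14.9)]/2 = 17.5 m/s
Supergeostrophic (V > V_g = 14.9 m/s), as expected around a high.

17.5 m/s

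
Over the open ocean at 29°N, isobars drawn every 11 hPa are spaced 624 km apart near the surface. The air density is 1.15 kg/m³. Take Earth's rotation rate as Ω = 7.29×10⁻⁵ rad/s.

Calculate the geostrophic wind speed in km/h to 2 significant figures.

Coriolis parameter at 29°N:
f = 2Ω sin φ = 2 × 7.29×10⁻⁵ × sin 29° = 7.07×10⁻⁵ s⁻¹
Pressure gradient: |∂P/∂n| = 1100 Pa / 624000 m = 1.76×10⁻³ Pa/m
Geostrophic balance (pressure-gradient force = Coriolis force):
V_g = (1/(fρ)) |∂P/∂n| = 1.76×10⁻³ / (7.07×10⁻⁵ × 1.15) = 21.7 m/s
Converting: 21.7 m/s × 3.6 = 78 km/h

78 km/h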